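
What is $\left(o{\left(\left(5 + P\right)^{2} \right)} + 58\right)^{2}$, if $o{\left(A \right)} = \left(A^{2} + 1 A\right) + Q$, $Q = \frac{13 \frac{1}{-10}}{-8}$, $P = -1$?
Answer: $\frac{697646569}{6400} \approx 1.0901 \cdot 10^{5}$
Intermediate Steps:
$Q = \frac{13}{80}$ ($Q = 13 \left(- \frac{1}{10}\right) \left(- \frac{1}{8}\right) = \left(- \frac{13}{10}\right) \left(- \frac{1}{8}\right) = \frac{13}{80} \approx 0.1625$)
$o{\left(A \right)} = \frac{13}{80} + A + A^{2}$ ($o{\left(A \right)} = \left(A^{2} + 1 A\right) + \frac{13}{80} = \left(A^{2} + A\right) + \frac{13}{80} = \left(A + A^{2}\right) + \frac{13}{80} = \frac{13}{80} + A + A^{2}$)
$\left(o{\left(\left(5 + P\right)^{2} \right)} + 58\right)^{2} = \left(\left(\frac{13}{80} + \left(5 - 1\right)^{2} + \left(\left(5 - 1\right)^{2}\right)^{2}\right) + 58\right)^{2} = \left(\left(\frac{13}{80} + 4^{2} + \left(4^{2}\right)^{2}\right) + 58\right)^{2} = \left(\left(\frac{13}{80} + 16 + 16^{2}\right) + 58\right)^{2} = \left(\left(\frac{13}{80} + 16 + 256\right) + 58\right)^{2} = \left(\frac{21773}{80} + 58\right)^{2} = \left(\frac{26413}{80}\right)^{2} = \frac{697646569}{6400}$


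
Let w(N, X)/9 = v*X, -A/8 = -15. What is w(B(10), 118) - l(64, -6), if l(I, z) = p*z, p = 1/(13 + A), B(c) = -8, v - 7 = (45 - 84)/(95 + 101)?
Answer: 13448721/1862 ≈ 7222.7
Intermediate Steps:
A = 120 (A = -8*(-15) = 120)
v = 1333/196 (v = 7 + (45 - 84)/(95 + 101) = 7 - 39/196 = 1333/196 ≈ 6.8010)
w(N, X) = 11997*X/196 (w(N, X) = 9*(1333*X/196) = 11997*X/196)
p = 1/133 (p = 1/(13 + 120) = 1/133 ≈ 0.0075188)
l(I, z) = z/133
w(B(10), 118) - l(64, -6) = (11997/196)*118 - (-6)/133 = 707823/98 - 1*(-6/133) = 707823/98 + 6/133 = 13448721/1862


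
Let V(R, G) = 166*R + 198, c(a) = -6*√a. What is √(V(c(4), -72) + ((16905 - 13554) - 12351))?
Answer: I*√10794 ≈ 103.89*I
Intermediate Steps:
V(R, G) = 198 + 166*R
√(V(c(4), -72) + ((16905 - 13554) - 12351)) = √((198 + 166*(-6*√4)) + ((16905 - 13554) - 12351)) = √((198 + 166*(-6*2)) + (3351 - 12351)) = √((198 + 166*(-12)) - 9000) = √((198 - 1992) - 9000) = √(-1794 - 9000) = √(-10794) = I*√10794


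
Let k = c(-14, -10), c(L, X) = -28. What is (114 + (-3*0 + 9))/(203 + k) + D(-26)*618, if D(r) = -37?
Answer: -4001427/175 ≈ -22865.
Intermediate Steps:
k = -28
(114 + (-3*0 + 9))/(203 + k) + D(-26)*618 = (114 + (-3*0 + 9))/(203 - 28) - 37*618 = (114 + (0 + 9))/175 - 22866 = (114 + 9)*(1/175) - 22866 = 123*(1/175) - 22866 = 123/175 - 22866 = -4001427/175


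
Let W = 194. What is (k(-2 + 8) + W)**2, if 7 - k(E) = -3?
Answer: 41616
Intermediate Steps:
k(E) = 10 (k(E) = 7 - 1*(-3) = 7 + 3 = 10)
(k(-2 + 8) + W)**2 = (10 + 194)**2 = 204**2 = 41616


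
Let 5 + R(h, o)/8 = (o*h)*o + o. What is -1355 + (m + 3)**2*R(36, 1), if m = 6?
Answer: 19381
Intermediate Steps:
R(h, o) = -40 + 8*o + 8*h*o**2 (R(h, o) = -40 + 8*((o*h)*o + o) = -40 + 8*((h*o)*o + o) = -40 + 8*(h*o**2 + o) = -40 + 8*(o + h*o**2) = -40 + (8*o + 8*h*o**2) = -40 + 8*o + 8*h*o**2)
-1355 + (m + 3)**2*R(36, 1) = -1355 + (6 + 3)**2*(-40 + 8*1 + 8*36*1**2) = -1355 + 9**2*(-40 + 8 + 8*36*1) = -1355 + 81*(-40 + 8 + 288) = -1355 + 81*256 = -1355 + 20736 = 19381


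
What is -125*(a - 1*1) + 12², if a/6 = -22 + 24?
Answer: -1231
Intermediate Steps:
a = 12 (a = 6*(-22 + 24) = 6*2 = 12)
-125*(a - 1*1) + 12² = -125*(12 - 1*1) + 12² = -125*(12 - 1) + 144 = -125*11 + 144 = -1375 + 144 = -1231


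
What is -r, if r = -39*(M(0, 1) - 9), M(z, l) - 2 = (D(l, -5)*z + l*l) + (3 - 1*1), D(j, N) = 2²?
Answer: -156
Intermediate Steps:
D(j, N) = 4
M(z, l) = 4 + l² + 4*z (M(z, l) = 2 + ((4*z + l*l) + (3 - 1*1)) = 2 + ((4*z + l²) + (3 - 1)) = 2 + ((l² + 4*z) + 2) = 2 + (2 + l² + 4*z) = 4 + l² + 4*z)
r = 156 (r = -39*((4 + 1² + 4*0) - 9) = -39*((4 + 1 + 0) - 9) = -39*(5 - 9) = -39*(-4) = 156)
-r = -1*156 = -156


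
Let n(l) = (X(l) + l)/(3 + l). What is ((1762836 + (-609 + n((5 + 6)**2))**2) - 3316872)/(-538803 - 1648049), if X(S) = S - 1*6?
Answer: 284809049/525391193 ≈ 0.54209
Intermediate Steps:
X(S) = -6 + S (X(S) = S - 6 = -6 + S)
n(l) = (-6 + 2*l)/(3 + l) (n(l) = ((-6 + l) + l)/(3 + l) = (-6 + 2*l)/(3 + l))
((1762836 + (-609 + n((5 + 6)**2))**2) - 3316872)/(-538803 - 1648049) = ((1762836 + (-609 + 2*(-3 + (5 + 6)**2)/(3 + (5 + 6)**2))**2) - 3316872)/(-538803 - 1648049) = ((1762836 + (-609 + 2*(-3 + 11**2)/(3 + 11**2))**2) - 3316872)/(-2186852) = ((1762836 + (-609 + 2*(-3 + 121)/(3 + 121))**2) - 3316872)*(-1/2186852) = ((1762836 + (-609 + 2*118/124)**2) - 3316872)*(-1/2186852) = ((1762836 + (-609 + 2*(1/124)*118)**2) - 3316872)*(-1/2186852) = ((1762836 + (-609 + 59/31)**2) - 3316872)*(-1/2186852) = ((1762836 + (-18820/31)**2) - 3316872)*(-1/2186852) = ((1762836 + 354192400/961) - 3316872)*(-1/2186852) = (2048277796/961 - 3316872)*(-1/2186852) = -1139236196/961*(-1/2186852) = 284809049/525391193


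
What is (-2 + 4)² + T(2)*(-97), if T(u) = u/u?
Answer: -93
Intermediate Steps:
T(u) = 1
(-2 + 4)² + T(2)*(-97) = (-2 + 4)² + 1*(-97) = 2² - 97 = 4 - 97 = -93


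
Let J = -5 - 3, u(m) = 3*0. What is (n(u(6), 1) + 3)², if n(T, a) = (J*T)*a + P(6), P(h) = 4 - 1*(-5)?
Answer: 144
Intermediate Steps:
u(m) = 0
J = -8
P(h) = 9 (P(h) = 4 + 5 = 9)
n(T, a) = 9 - 8*T*a (n(T, a) = (-8*T)*a + 9 = -8*T*a + 9 = 9 - 8*T*a)
(n(u(6), 1) + 3)² = ((9 - 8*0*1) + 3)² = ((9 + 0) + 3)² = (9 + 3)² = 12² = 144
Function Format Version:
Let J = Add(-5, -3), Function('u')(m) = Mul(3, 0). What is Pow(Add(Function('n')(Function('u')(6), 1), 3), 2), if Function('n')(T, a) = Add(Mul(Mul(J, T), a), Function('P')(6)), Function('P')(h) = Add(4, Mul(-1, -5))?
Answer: 144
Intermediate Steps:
Function('u')(m) = 0
J = -8
Function('P')(h) = 9 (Function('P')(h) = Add(4, 5) = 9)
Function('n')(T, a) = Add(9, Mul(-8, T, a)) (Function('n')(T, a) = Add(Mul(Mul(-8, T), a), 9) = Add(Mul(-8, T, a), 9) = Add(9, Mul(-8, T, a)))
Pow(Add(Function('n')(Function('u')(6), 1), 3), 2) = Pow(Add(Add(9, Mul(-8, 0, 1)), 3), 2) = Pow(Add(Add(9, 0), 3), 2) = Pow(Add(9, 3), 2) = Pow(12, 2) = 144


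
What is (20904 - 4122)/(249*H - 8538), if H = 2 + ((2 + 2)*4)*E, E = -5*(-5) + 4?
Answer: 2797/17916 ≈ 0.15612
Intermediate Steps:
E = 29 (E = 25 + 4 = 29)
H = 466 (H = 2 + ((2 + 2)*4)*29 = 2 + (4*4)*29 = 2 + 16*29 = 2 + 464 = 466)
(20904 - 4122)/(249*H - 8538) = (20904 - 4122)/(249*466 - 8538) = 16782/(116034 - 8538) = 16782/107496 = 16782*(1/107496) = 2797/17916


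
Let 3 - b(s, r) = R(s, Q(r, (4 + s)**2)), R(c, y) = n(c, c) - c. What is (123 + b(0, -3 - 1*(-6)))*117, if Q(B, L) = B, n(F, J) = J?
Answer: 14742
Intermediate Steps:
R(c, y) = 0 (R(c, y) = c - c = 0)
b(s, r) = 3 (b(s, r) = 3 - 1*0 = 3 + 0 = 3)
(123 + b(0, -3 - 1*(-6)))*117 = (123 + 3)*117 = 126*117 = 14742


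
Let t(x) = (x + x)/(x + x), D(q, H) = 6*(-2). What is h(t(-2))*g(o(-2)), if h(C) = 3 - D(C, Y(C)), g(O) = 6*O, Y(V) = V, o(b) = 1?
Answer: 90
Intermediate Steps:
D(q, H) = -12
t(x) = 1 (t(x) = (2*x)/((2*x)) = (2*x)*(1/(2*x)) = 1)
h(C) = 15 (h(C) = 3 - 1*(-12) = 3 + 12 = 15)
h(t(-2))*g(o(-2)) = 15*(6*1) = 15*6 = 90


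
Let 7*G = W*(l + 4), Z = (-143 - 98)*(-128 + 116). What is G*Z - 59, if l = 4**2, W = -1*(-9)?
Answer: 520147/7 ≈ 74307.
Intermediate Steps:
W = 9
l = 16
Z = 2892 (Z = -241*(-12) = 2892)
G = 180/7 (G = (9*(16 + 4))/7 = (9*20)/7 = (1/7)*180 = 180/7 ≈ 25.714)
G*Z - 59 = (180/7)*2892 - 59 = 520560/7 - 59 = 520147/7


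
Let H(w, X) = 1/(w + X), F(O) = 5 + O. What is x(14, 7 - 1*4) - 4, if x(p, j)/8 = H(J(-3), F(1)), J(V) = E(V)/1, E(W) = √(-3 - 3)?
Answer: 4*(-√6 + 4*I)/(√6 - 6*I) ≈ -2.8571 - 0.46657*I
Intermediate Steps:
E(W) = I*√6 (E(W) = √(-6) = I*√6)
J(V) = I*√6 (J(V) = (I*√6)/1 = (I*√6)*1 = I*√6)
H(w, X) = 1/(X + w)
x(p, j) = 8/(6 + I*√6) (x(p, j) = 8/((5 + 1) + I*√6) = 8/(6 + I*√6))
x(14, 7 - 1*4) - 4 = (8/7 - 4*I*√6/21) - 4 = -20/7 - 4*I*√6/21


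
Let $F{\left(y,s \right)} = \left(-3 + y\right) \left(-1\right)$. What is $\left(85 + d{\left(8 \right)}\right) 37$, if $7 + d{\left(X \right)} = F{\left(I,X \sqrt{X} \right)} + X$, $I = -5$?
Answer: $3478$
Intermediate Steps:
$F{\left(y,s \right)} = 3 - y$
$d{\left(X \right)} = 1 + X$ ($d{\left(X \right)} = -7 + \left(\left(3 - -5\right) + X\right) = -7 + \left(\left(3 + 5\right) + X\right) = -7 + \left(8 + X\right) = 1 + X$)
$\left(85 + d{\left(8 \right)}\right) 37 = \left(85 + \left(1 + 8\right)\right) 37 = \left(85 + 9\right) 37 = 94 \cdot 37 = 3478$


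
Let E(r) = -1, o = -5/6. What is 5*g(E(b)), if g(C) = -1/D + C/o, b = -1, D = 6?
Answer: 31/6 ≈ 5.1667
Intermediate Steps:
o = -5/6 (o = -5*1/6 = -5/6 ≈ -0.83333)
g(C) = -1/6 - 6*C/5 (g(C) = -1/6 + C/(-5/6) = -1*1/6 + C*(-6/5) = -1/6 - 6*C/5)
5*g(E(b)) = 5*(-1/6 - 6/5*(-1)) = 5*(-1/6 + 6/5) = 5*(31/30) = 31/6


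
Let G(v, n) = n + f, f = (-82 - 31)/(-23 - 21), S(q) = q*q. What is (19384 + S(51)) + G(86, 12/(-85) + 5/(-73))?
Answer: 6002988621/273020 ≈ 21987.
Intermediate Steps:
S(q) = q²
f = 113/44 (f = -113/(-44) = -113*(-1/44) = 113/44 ≈ 2.5682)
G(v, n) = 113/44 + n (G(v, n) = n + 113/44 = 113/44 + n)
(19384 + S(51)) + G(86, 12/(-85) + 5/(-73)) = (19384 + 51²) + (113/44 + (12/(-85) + 5/(-73))) = (19384 + 2601) + (113/44 + (12*(-1/85) + 5*(-1/73))) = 21985 + (113/44 + (-12/85 - 5/73)) = 21985 + (113/44 - 1301/6205) = 21985 + 643921/273020 = 6002988621/273020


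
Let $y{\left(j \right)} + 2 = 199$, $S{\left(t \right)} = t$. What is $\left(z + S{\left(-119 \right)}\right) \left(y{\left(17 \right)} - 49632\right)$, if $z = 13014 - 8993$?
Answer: $-192895370$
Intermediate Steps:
$z = 4021$ ($z = 13014 - 8993 = 4021$)
$y{\left(j \right)} = 197$ ($y{\left(j \right)} = -2 + 199 = 197$)
$\left(z + S{\left(-119 \right)}\right) \left(y{\left(17 \right)} - 49632\right) = \left(4021 - 119\right) \left(197 - 49632\right) = 3902 \left(-49435\right) = -192895370$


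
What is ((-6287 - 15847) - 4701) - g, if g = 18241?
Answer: -45076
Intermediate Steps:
((-6287 - 15847) - 4701) - g = ((-6287 - 15847) - 4701) - 1*18241 = (-22134 - 4701) - 18241 = -26835 - 18241 = -45076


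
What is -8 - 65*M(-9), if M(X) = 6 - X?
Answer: -983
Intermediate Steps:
-8 - 65*M(-9) = -8 - 65*(6 - 1*(-9)) = -8 - 65*(6 + 9) = -8 - 65*15 = -8 - 975 = -983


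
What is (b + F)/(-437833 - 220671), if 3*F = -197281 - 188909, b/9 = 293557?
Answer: -2513283/658504 ≈ -3.8167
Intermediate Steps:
b = 2642013 (b = 9*293557 = 2642013)
F = -128730 (F = (-197281 - 188909)/3 = (1/3)*(-386190) = -128730)
(b + F)/(-437833 - 220671) = (2642013 - 128730)/(-437833 - 220671) = 2513283/(-658504) = 2513283*(-1/658504) = -2513283/658504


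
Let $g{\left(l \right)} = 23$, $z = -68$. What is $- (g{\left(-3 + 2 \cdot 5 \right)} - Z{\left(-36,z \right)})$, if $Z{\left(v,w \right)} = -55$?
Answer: $-78$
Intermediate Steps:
$- (g{\left(-3 + 2 \cdot 5 \right)} - Z{\left(-36,z \right)}) = - (23 - -55) = - (23 + 55) = \left(-1\right) 78 = -78$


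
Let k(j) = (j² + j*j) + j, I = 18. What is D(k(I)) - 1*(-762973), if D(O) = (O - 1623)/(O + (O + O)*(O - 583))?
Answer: 28286460683/37074 ≈ 7.6297e+5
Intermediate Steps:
k(j) = j + 2*j² (k(j) = (j² + j²) + j = 2*j² + j = j + 2*j²)
D(O) = (-1623 + O)/(O + 2*O*(-583 + O)) (D(O) = (-1623 + O)/(O + (2*O)*(-583 + O)) = (-1623 + O)/(O + 2*O*(-583 + O)))
D(k(I)) - 1*(-762973) = (-1623 + 18*(1 + 2*18))/(((18*(1 + 2*18)))*(-1165 + 2*(18*(1 + 2*18)))) - 1*(-762973) = (-1623 + 18*(1 + 36))/(((18*(1 + 36)))*(-1165 + 2*(18*(1 + 36)))) + 762973 = (-1623 + 18*37)/(((18*37))*(-1165 + 2*(18*37))) + 762973 = (-1623 + 666)/(666*(-1165 + 2*666)) + 762973 = (1/666)*(-957)/(-1165 + 1332) + 762973 = (1/666)*(-957)/167 + 762973 = (1/666)*(1/167)*(-957) + 762973 = -319/37074 + 762973 = 28286460683/37074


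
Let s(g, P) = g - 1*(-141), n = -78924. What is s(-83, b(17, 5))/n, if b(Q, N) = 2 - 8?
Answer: -29/39462 ≈ -0.00073488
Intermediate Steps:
b(Q, N) = -6
s(g, P) = 141 + g (s(g, P) = g + 141 = 141 + g)
s(-83, b(17, 5))/n = (141 - 83)/(-78924) = 58*(-1/78924) = -29/39462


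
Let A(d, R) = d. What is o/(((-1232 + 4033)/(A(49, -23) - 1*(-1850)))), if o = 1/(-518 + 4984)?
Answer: 1899/12509266 ≈ 0.00015181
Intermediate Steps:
o = 1/4466 ≈ 0.00022391
o/(((-1232 + 4033)/(A(49, -23) - 1*(-1850)))) = 1/(4466*(((-1232 + 4033)/(49 - 1*(-1850))))) = 1/(4466*((2801/(49 + 1850)))) = 1/(4466*((2801/1899))) = 1/(4466*((2801*(1/1899)))) = 1/(4466*(2801/1899)) = (1/4466)*(1899/2801) = 1899/12509266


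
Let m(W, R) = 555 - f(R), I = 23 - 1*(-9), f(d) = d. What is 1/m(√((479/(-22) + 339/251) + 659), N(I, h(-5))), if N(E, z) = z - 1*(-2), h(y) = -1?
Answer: 1/554 ≈ 0.0018051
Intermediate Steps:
I = 32 (I = 23 + 9 = 32)
N(E, z) = 2 + z (N(E, z) = z + 2 = 2 + z)
m(W, R) = 555 - R
1/m(√((479/(-22) + 339/251) + 659), N(I, h(-5))) = 1/(555 - (2 - 1)) = 1/(555 - 1*1) = 1/(555 - 1) = 1/554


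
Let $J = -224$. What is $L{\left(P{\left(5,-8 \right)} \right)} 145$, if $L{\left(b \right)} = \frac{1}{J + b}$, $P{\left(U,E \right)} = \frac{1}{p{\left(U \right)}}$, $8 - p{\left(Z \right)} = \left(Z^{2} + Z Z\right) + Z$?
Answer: $- \frac{6815}{10529} \approx -0.64726$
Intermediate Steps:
$p{\left(Z \right)} = 8 - Z - 2 Z^{2}$ ($p{\left(Z \right)} = 8 - \left(\left(Z^{2} + Z Z\right) + Z\right) = 8 - \left(\left(Z^{2} + Z^{2}\right) + Z\right) = 8 - \left(2 Z^{2} + Z\right) = 8 - \left(Z + 2 Z^{2}\right) = 8 - Z - 2 Z^{2}$)
$P{\left(U,E \right)} = \frac{1}{8 - U - 2 U^{2}}$
$L{\left(b \right)} = \frac{1}{-224 + b}$
$L{\left(P{\left(5,-8 \right)} \right)} 145 = \frac{1}{-224 - \frac{1}{-8 + 5 + 2 \cdot 5^{2}}} \cdot 145 = \frac{1}{-224 - \frac{1}{-8 + 5 + 2 \cdot 25}} \cdot 145 = \frac{1}{-224 - \frac{1}{-8 + 5 + 50}} \cdot 145 = \frac{1}{-224 - \frac{1}{47}} \cdot 145 = \frac{1}{- \frac{10529}{47}} \cdot 145 = \left(- \frac{47}{10529}\right) 145 = - \frac{6815}{10529}$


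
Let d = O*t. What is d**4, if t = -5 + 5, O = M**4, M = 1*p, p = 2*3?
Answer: 0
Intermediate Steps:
p = 6
M = 6 (M = 1*6 = 6)
O = 1296 (O = 6**4 = 1296)
t = 0
d = 0 (d = 1296*0 = 0)
d**4 = 0**4 = 0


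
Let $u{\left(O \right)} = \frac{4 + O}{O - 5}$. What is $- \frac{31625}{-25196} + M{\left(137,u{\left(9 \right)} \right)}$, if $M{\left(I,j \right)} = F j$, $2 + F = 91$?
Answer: $\frac{1829892}{6299} \approx 290.51$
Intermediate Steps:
$F = 89$ ($F = -2 + 91 = 89$)
$u{\left(O \right)} = \frac{4 + O}{-5 + O}$
$M{\left(I,j \right)} = 89 j$
$- \frac{31625}{-25196} + M{\left(137,u{\left(9 \right)} \right)} = - \frac{31625}{-25196} + 89 \frac{4 + 9}{-5 + 9} = \left(-31625\right) \left(- \frac{1}{25196}\right) + 89 \cdot \frac{1}{4} \cdot 13 = \frac{31625}{25196} + 89 \cdot \frac{1}{4} \cdot 13 = \frac{31625}{25196} + 89 \cdot \frac{13}{4} = \frac{31625}{25196} + \frac{1157}{4} = \frac{1829892}{6299}$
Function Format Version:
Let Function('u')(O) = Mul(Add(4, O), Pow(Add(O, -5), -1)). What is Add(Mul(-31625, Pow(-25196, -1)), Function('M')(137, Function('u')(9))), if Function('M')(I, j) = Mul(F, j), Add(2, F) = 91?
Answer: Rational(1829892, 6299) ≈ 290.51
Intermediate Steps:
F = 89 (F = Add(-2, 91) = 89)
Function('u')(O) = Mul(Pow(Add(-5, O), -1), Add(4, O)) (Function('u')(O) = Mul(Add(4, O), Pow(Add(-5, O), -1)) = Mul(Pow(Add(-5, O), -1), Add(4, O)))
Function('M')(I, j) = Mul(89, j)
Add(Mul(-31625, Pow(-25196, -1)), Function('M')(137, Function('u')(9))) = Add(Mul(-31625, Pow(-25196, -1)), Mul(89, Mul(Pow(Add(-5, 9), -1), Add(4, 9)))) = Add(Mul(-31625, Rational(-1, 25196)), Mul(89, Mul(Pow(4, -1), 13))) = Add(Rational(31625, 25196), Mul(89, Mul(Rational(1, 4), 13))) = Add(Rational(31625, 25196), Mul(89, Rational(13, 4))) = Add(Rational(31625, 25196), Rational(1157, 4)) = Rational(1829892, 6299)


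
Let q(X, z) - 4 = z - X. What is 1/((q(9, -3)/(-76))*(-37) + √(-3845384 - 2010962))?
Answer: -703/1057073191 - 361*I*√5856346/2114146382 ≈ -6.6504e-7 - 0.00041322*I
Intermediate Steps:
q(X, z) = 4 + z - X (q(X, z) = 4 + (z - X) = 4 + z - X)
1/((q(9, -3)/(-76))*(-37) + √(-3845384 - 2010962)) = 1/(((4 - 3 - 1*9)/(-76))*(-37) + √(-3845384 - 2010962)) = 1/(((4 - 3 - 9)*(-1/76))*(-37) + √(-5856346)) = 1/(-8*(-1/76)*(-37) + I*√5856346) = 1/((2/19)*(-37) + I*√5856346) = 1/(-74/19 + I*√5856346)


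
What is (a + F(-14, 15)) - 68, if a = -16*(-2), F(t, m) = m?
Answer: -21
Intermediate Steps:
a = 32
(a + F(-14, 15)) - 68 = (32 + 15) - 68 = 47 - 68 = -21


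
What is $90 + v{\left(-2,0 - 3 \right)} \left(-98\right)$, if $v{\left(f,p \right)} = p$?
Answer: $384$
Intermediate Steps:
$90 + v{\left(-2,0 - 3 \right)} \left(-98\right) = 90 + \left(0 - 3\right) \left(-98\right) = 90 - -294 = 90 + 294 = 384$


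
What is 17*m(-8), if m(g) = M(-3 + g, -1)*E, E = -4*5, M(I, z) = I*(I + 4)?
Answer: -26180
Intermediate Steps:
M(I, z) = I*(4 + I)
E = -20
m(g) = -20*(1 + g)*(-3 + g) (m(g) = ((-3 + g)*(4 + (-3 + g)))*(-20) = ((-3 + g)*(1 + g))*(-20) = ((1 + g)*(-3 + g))*(-20) = -20*(1 + g)*(-3 + g))
17*m(-8) = 17*(-20*(1 - 8)*(-3 - 8)) = 17*(-20*(-7)*(-11)) = 17*(-1540) = -26180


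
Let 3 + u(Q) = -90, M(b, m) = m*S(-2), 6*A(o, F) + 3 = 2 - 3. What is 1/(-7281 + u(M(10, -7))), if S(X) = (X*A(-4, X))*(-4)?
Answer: -1/7374 ≈ -0.00013561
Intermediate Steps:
A(o, F) = -⅔ (A(o, F) = -½ + (2 - 3)/6 = -½ + (⅙)*(-1) = -½ - ⅙ = -⅔)
S(X) = 8*X/3 (S(X) = (X*(-⅔))*(-4) = -2*X/3*(-4) = 8*X/3)
M(b, m) = -16*m/3 (M(b, m) = m*((8/3)*(-2)) = m*(-16/3) = -16*m/3)
u(Q) = -93 (u(Q) = -3 - 90 = -93)
1/(-7281 + u(M(10, -7))) = 1/(-7281 - 93) = 1/(-7374) = -1/7374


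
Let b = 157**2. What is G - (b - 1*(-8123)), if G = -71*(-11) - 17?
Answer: -32008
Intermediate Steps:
b = 24649
G = 764 (G = 781 - 17 = 764)
G - (b - 1*(-8123)) = 764 - (24649 - 1*(-8123)) = 764 - (24649 + 8123) = 764 - 1*32772 = 764 - 32772 = -32008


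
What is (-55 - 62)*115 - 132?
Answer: -13587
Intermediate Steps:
(-55 - 62)*115 - 132 = -117*115 - 132 = -13455 - 132 = -13587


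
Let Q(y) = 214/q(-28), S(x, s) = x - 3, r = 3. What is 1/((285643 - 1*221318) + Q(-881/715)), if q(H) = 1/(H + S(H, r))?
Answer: 1/51699 ≈ 1.9343e-5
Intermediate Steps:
S(x, s) = -3 + x
q(H) = 1/(-3 + 2*H) (q(H) = 1/(H + (-3 + H)) = 1/(-3 + 2*H))
Q(y) = -12626 (Q(y) = 214/(1/(-3 + 2*(-28))) = 214/(1/(-3 - 56)) = 214/(1/(-59)) = 214/(-1/59) = 214*(-59) = -12626)
1/((285643 - 1*221318) + Q(-881/715)) = 1/((285643 - 1*221318) - 12626) = 1/((285643 - 221318) - 12626) = 1/(64325 - 12626) = 1/51699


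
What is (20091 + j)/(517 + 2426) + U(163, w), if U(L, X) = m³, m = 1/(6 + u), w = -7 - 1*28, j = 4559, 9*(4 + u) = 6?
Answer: 12700261/1506816 ≈ 8.4285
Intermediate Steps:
u = -10/3 (u = -4 + (⅑)*6 = -4 + ⅔ = -10/3 ≈ -3.3333)
w = -35 (w = -7 - 28 = -35)
m = 3/8 (m = 1/(6 - 10/3) = 1/(8/3) = 3/8 ≈ 0.37500)
U(L, X) = 27/512 (U(L, X) = (3/8)³ = 27/512)
(20091 + j)/(517 + 2426) + U(163, w) = (20091 + 4559)/(517 + 2426) + 27/512 = 24650/2943 + 27/512 = 12700261/1506816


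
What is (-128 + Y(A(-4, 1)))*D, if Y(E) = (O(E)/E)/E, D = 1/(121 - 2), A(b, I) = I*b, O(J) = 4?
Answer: -73/68 ≈ -1.0735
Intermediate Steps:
D = 1/119 ≈ 0.0084034
Y(E) = 4/E² (Y(E) = (4/E)/E = 4/E²)
(-128 + Y(A(-4, 1)))*D = (-128 + 4/(1*(-4))²)*(1/119) = (-128 + 4/(-4)²)*(1/119) = (-128 + 4*(1/16))*(1/119) = (-128 + ¼)*(1/119) = -511/4*1/119 = -73/68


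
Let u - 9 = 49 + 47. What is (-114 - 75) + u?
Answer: -84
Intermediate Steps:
u = 105 (u = 9 + (49 + 47) = 9 + 96 = 105)
(-114 - 75) + u = (-114 - 75) + 105 = -189 + 105 = -84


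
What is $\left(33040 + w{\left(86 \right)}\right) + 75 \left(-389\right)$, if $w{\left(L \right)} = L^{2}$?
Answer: $11261$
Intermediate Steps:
$\left(33040 + w{\left(86 \right)}\right) + 75 \left(-389\right) = \left(33040 + 86^{2}\right) + 75 \left(-389\right) = \left(33040 + 7396\right) - 29175 = 40436 - 29175 = 11261$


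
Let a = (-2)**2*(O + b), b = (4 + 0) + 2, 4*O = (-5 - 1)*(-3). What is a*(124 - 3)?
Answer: 5082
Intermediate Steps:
O = 9/2 (O = ((-5 - 1)*(-3))/4 = (-6*(-3))/4 = (1/4)*18 = 9/2 ≈ 4.5000)
b = 6 (b = 4 + 2 = 6)
a = 42 (a = (-2)**2*(9/2 + 6) = 4*(21/2) = 42)
a*(124 - 3) = 42*(124 - 3) = 42*121 = 5082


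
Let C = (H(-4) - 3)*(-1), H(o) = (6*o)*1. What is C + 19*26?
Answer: 521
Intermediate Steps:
H(o) = 6*o
C = 27 (C = (6*(-4) - 3)*(-1) = (-24 - 3)*(-1) = -27*(-1) = 27)
C + 19*26 = 27 + 19*26 = 27 + 494 = 521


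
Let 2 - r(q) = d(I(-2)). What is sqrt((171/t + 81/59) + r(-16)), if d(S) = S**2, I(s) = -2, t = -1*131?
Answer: 2*I*sqrt(28860086)/7729 ≈ 1.3901*I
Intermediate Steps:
t = -131
r(q) = -2 (r(q) = 2 - 1*(-2)**2 = 2 - 1*4 = 2 - 4 = -2)
sqrt((171/t + 81/59) + r(-16)) = sqrt((171/(-131) + 81/59) - 2) = sqrt((171*(-1/131) + 81*(1/59)) - 2) = sqrt((-171/131 + 81/59) - 2) = sqrt(522/7729 - 2) = sqrt(-14936/7729) = 2*I*sqrt(28860086)/7729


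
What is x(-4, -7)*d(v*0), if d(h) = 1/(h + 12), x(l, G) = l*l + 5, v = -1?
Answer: 7/4 ≈ 1.7500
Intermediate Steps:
x(l, G) = 5 + l**2 (x(l, G) = l**2 + 5 = 5 + l**2)
d(h) = 1/(12 + h)
x(-4, -7)*d(v*0) = (5 + (-4)**2)/(12 - 1*0) = (5 + 16)/(12 + 0) = 21/12 = 21*(1/12) = 7/4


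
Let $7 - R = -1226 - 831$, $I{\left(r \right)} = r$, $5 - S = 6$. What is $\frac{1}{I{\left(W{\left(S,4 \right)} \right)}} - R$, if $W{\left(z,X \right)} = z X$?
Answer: $- \frac{8257}{4} \approx -2064.3$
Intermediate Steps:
$S = -1$ ($S = 5 - 6 = -1$)
$W{\left(z,X \right)} = X z$
$R = 2064$ ($R = 7 - \left(-1226 - 831\right) = 7 - -2057 = 7 + 2057 = 2064$)
$\frac{1}{I{\left(W{\left(S,4 \right)} \right)}} - R = \frac{1}{4 \left(-1\right)} - 2064 = \frac{1}{-4} - 2064 = - \frac{1}{4} - 2064 = - \frac{8257}{4}$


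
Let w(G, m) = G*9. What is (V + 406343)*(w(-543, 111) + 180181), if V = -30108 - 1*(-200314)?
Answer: 101065580406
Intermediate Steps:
w(G, m) = 9*G
V = 170206 (V = -30108 + 200314 = 170206)
(V + 406343)*(w(-543, 111) + 180181) = (170206 + 406343)*(9*(-543) + 180181) = 576549*(-4887 + 180181) = 576549*175294 = 101065580406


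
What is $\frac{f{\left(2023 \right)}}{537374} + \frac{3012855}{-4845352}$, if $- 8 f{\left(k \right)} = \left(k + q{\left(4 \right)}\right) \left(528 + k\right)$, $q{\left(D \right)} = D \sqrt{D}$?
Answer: $- \frac{4757050090959}{2603766185648} \approx -1.827$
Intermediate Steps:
$q{\left(D \right)} = D^{\frac{3}{2}}$
$f{\left(k \right)} = - \frac{\left(8 + k\right) \left(528 + k\right)}{8}$ ($f{\left(k \right)} = - \frac{\left(k + 4^{\frac{3}{2}}\right) \left(528 + k\right)}{8} = - \frac{\left(k + 8\right) \left(528 + k\right)}{8} = - \frac{\left(8 + k\right) \left(528 + k\right)}{8}$)
$\frac{f{\left(2023 \right)}}{537374} + \frac{3012855}{-4845352} = \frac{-528 - 135541 - \frac{2023^{2}}{8}}{537374} + \frac{3012855}{-4845352} = \left(-528 - 135541 - \frac{4092529}{8}\right) \frac{1}{537374} + 3012855 \left(- \frac{1}{4845352}\right) = \left(-528 - 135541 - \frac{4092529}{8}\right) \frac{1}{537374} - \frac{3012855}{4845352} = \left(- \frac{5181081}{8}\right) \frac{1}{537374} - \frac{3012855}{4845352} = - \frac{5181081}{4298992} - \frac{3012855}{4845352} = - \frac{4757050090959}{2603766185648}$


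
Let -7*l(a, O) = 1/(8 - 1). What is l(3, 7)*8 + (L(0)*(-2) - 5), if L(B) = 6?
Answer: -841/49 ≈ -17.163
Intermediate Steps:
l(a, O) = -1/49 (l(a, O) = -1/(7*(8 - 1)) = -⅐/7 = -⅐*⅐ = -1/49)
l(3, 7)*8 + (L(0)*(-2) - 5) = -1/49*8 + (6*(-2) - 5) = -8/49 + (-12 - 5) = -8/49 - 17 = -841/49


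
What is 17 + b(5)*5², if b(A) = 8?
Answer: 217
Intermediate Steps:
17 + b(5)*5² = 17 + 8*5² = 17 + 8*25 = 17 + 200 = 217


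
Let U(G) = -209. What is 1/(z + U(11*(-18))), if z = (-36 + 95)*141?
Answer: 1/8110 ≈ 0.00012330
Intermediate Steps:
z = 8319 (z = 59*141 = 8319)
1/(z + U(11*(-18))) = 1/(8319 - 209) = 1/8110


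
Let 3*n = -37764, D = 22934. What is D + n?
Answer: 10346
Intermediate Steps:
n = -12588 (n = (⅓)*(-37764) = -12588)
D + n = 22934 - 12588 = 10346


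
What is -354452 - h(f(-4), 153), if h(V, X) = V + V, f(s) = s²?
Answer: -354484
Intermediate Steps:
h(V, X) = 2*V
-354452 - h(f(-4), 153) = -354452 - 2*(-4)² = -354452 - 2*16 = -354452 - 1*32 = -354452 - 32 = -354484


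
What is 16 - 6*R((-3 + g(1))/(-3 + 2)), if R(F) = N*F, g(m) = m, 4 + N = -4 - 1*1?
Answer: 124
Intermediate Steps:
N = -9 (N = -4 + (-4 - 1*1) = -4 + (-4 - 1) = -4 - 5 = -9)
R(F) = -9*F
16 - 6*R((-3 + g(1))/(-3 + 2)) = 16 - (-54)*(-3 + 1)/(-3 + 2) = 16 - (-54)*(-2/(-1)) = 16 - (-54)*(-2*(-1)) = 16 - (-54)*2 = 16 - 6*(-18) = 16 + 108 = 124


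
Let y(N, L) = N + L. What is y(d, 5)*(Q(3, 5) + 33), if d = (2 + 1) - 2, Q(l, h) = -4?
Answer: 174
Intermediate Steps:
d = 1 (d = 3 - 2 = 1)
y(N, L) = L + N
y(d, 5)*(Q(3, 5) + 33) = (5 + 1)*(-4 + 33) = 6*29 = 174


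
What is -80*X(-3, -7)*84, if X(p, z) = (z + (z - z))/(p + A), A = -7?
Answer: -4704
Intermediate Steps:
X(p, z) = z/(-7 + p) (X(p, z) = (z + (z - z))/(p - 7) = (z + 0)/(-7 + p) = z/(-7 + p))
-80*X(-3, -7)*84 = -(-560)/(-7 - 3)*84 = -(-560)/(-10)*84 = -(-560)*(-1)/10*84 = -80*7/10*84 = -56*84 = -4704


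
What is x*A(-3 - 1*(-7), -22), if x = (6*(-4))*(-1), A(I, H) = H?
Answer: -528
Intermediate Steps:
x = 24 (x = -24*(-1) = 24)
x*A(-3 - 1*(-7), -22) = 24*(-22) = -528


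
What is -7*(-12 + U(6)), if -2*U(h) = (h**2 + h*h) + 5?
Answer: 707/2 ≈ 353.50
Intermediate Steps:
U(h) = -5/2 - h**2 (U(h) = -((h**2 + h*h) + 5)/2 = -((h**2 + h**2) + 5)/2 = -(2*h**2 + 5)/2 = -(5 + 2*h**2)/2 = -5/2 - h**2)
-7*(-12 + U(6)) = -7*(-12 + (-5/2 - 1*6**2)) = -7*(-12 + (-5/2 - 1*36)) = -7*(-12 + (-5/2 - 36)) = -7*(-12 - 77/2) = -7*(-101/2) = 707/2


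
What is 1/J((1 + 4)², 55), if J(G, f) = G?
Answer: 1/25 ≈ 0.040000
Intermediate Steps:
1/J((1 + 4)², 55) = 1/((1 + 4)²) = 1/(5²) = 1/25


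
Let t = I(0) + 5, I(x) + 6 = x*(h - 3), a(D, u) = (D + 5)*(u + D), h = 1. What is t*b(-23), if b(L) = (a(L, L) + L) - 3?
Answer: -802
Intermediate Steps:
a(D, u) = (5 + D)*(D + u)
b(L) = -3 + 2*L**2 + 11*L (b(L) = ((L**2 + 5*L + 5*L + L*L) + L) - 3 = ((L**2 + 5*L + 5*L + L**2) + L) - 3 = ((2*L**2 + 10*L) + L) - 3 = (2*L**2 + 11*L) - 3 = -3 + 2*L**2 + 11*L)
I(x) = -6 - 2*x (I(x) = -6 + x*(1 - 3) = -6 + x*(-2) = -6 - 2*x)
t = -1 (t = (-6 - 2*0) + 5 = (-6 + 0) + 5 = -6 + 5 = -1)
t*b(-23) = -(-3 + 2*(-23)**2 + 11*(-23)) = -(-3 + 2*529 - 253) = -(-3 + 1058 - 253) = -1*802 = -802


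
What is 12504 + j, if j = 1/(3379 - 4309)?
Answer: 11628719/930 ≈ 12504.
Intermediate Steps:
j = -1/930 (j = 1/(-930) = -1/930 ≈ -0.0010753)
12504 + j = 12504 - 1/930 = 11628719/930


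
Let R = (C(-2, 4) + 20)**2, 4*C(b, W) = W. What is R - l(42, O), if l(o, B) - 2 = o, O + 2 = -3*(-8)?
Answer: 397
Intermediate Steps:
O = 22 (O = -2 - 3*(-8) = -2 + 24 = 22)
C(b, W) = W/4
l(o, B) = 2 + o
R = 441 (R = ((1/4)*4 + 20)**2 = (1 + 20)**2 = 21**2 = 441)
R - l(42, O) = 441 - (2 + 42) = 441 - 1*44 = 441 - 44 = 397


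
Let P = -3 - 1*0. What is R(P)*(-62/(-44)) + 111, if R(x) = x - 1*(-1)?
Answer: 1190/11 ≈ 108.18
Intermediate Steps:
P = -3 (P = -3 + 0 = -3)
R(x) = 1 + x (R(x) = x + 1 = 1 + x)
R(P)*(-62/(-44)) + 111 = (1 - 3)*(-62/(-44)) + 111 = -(-124)*(-1)/44 + 111 = -2*31/22 + 111 = -31/11 + 111 = 1190/11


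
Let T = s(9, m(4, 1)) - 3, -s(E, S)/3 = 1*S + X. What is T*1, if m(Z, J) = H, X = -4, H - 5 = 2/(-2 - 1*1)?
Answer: -4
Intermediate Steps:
H = 13/3 (H = 5 + 2/(-2 - 1*1) = 5 + 2/(-2 - 1) = 5 + 2/(-3) = 5 + 2*(-1/3) = 5 - 2/3 = 13/3 ≈ 4.3333)
m(Z, J) = 13/3
s(E, S) = 12 - 3*S (s(E, S) = -3*(1*S - 4) = -3*(S - 4) = -3*(-4 + S) = 12 - 3*S)
T = -4 (T = (12 - 3*13/3) - 3 = (12 - 13) - 3 = -1 - 3 = -4)
T*1 = -4*1 = -4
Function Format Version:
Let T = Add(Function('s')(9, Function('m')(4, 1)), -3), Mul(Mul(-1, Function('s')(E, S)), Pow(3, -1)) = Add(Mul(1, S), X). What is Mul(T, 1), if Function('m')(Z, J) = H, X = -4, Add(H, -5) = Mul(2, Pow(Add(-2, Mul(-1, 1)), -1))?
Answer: -4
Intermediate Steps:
H = Rational(13, 3) (H = Add(5, Mul(2, Pow(Add(-2, Mul(-1, 1)), -1))) = Add(5, Mul(2, Pow(Add(-2, -1), -1))) = Add(5, Mul(2, Pow(-3, -1))) = Add(5, Mul(2, Rational(-1, 3))) = Add(5, Rational(-2, 3)) = Rational(13, 3) ≈ 4.3333)
Function('m')(Z, J) = Rational(13, 3)
Function('s')(E, S) = Add(12, Mul(-3, S)) (Function('s')(E, S) = Mul(-3, Add(Mul(1, S), -4)) = Mul(-3, Add(S, -4)) = Mul(-3, Add(-4, S)) = Add(12, Mul(-3, S)))
T = -4 (T = Add(Add(12, Mul(-3, Rational(13, 3))), -3) = Add(Add(12, -13), -3) = Add(-1, -3) = -4)
Mul(T, 1) = Mul(-4, 1) = -4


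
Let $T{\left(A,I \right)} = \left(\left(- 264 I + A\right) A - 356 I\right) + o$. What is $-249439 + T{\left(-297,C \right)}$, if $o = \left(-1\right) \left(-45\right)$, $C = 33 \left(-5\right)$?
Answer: $-13039765$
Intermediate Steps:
$C = -165$
$o = 45$
$T{\left(A,I \right)} = 45 - 356 I + A \left(A - 264 I\right)$ ($T{\left(A,I \right)} = \left(\left(- 264 I + A\right) A - 356 I\right) + 45 = \left(\left(A - 264 I\right) A - 356 I\right) + 45 = \left(A \left(A - 264 I\right) - 356 I\right) + 45 = \left(- 356 I + A \left(A - 264 I\right)\right) + 45 = 45 - 356 I + A \left(A - 264 I\right)$)
$-249439 + T{\left(-297,C \right)} = -249439 + \left(45 + \left(-297\right)^{2} - -58740 - \left(-78408\right) \left(-165\right)\right) = -249439 + \left(45 + 88209 + 58740 - 12937320\right) = -249439 - 12790326 = -13039765$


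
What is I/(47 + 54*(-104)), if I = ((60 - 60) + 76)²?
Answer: -5776/5569 ≈ -1.0372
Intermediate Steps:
I = 5776 (I = (0 + 76)² = 76² = 5776)
I/(47 + 54*(-104)) = 5776/(47 + 54*(-104)) = 5776/(47 - 5616) = 5776/(-5569) = 5776*(-1/5569) = -5776/5569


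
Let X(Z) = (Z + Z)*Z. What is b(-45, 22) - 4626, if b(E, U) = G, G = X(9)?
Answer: -4464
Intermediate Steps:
X(Z) = 2*Z**2 (X(Z) = (2*Z)*Z = 2*Z**2)
G = 162 (G = 2*9**2 = 2*81 = 162)
b(E, U) = 162
b(-45, 22) - 4626 = 162 - 4626 = -4464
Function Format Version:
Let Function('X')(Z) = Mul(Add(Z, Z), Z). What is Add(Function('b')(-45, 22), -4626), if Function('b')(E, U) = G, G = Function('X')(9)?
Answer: -4464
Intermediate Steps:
Function('X')(Z) = Mul(2, Pow(Z, 2)) (Function('X')(Z) = Mul(Mul(2, Z), Z) = Mul(2, Pow(Z, 2)))
G = 162 (G = Mul(2, Pow(9, 2)) = Mul(2, 81) = 162)
Function('b')(E, U) = 162
Add(Function('b')(-45, 22), -4626) = Add(162, -4626) = -4464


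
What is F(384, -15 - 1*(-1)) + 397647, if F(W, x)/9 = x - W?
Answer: 394065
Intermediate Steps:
F(W, x) = -9*W + 9*x (F(W, x) = 9*(x - W) = -9*W + 9*x)
F(384, -15 - 1*(-1)) + 397647 = (-9*384 + 9*(-15 - 1*(-1))) + 397647 = (-3456 + 9*(-15 + 1)) + 397647 = (-3456 + 9*(-14)) + 397647 = (-3456 - 126) + 397647 = -3582 + 397647 = 394065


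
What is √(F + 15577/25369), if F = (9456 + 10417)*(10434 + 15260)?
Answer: 3*√36513994039068855/25369 ≈ 22597.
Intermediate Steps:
F = 510616862 (F = 19873*25694 = 510616862)
√(F + 15577/25369) = √(510616862 + 15577/25369) = √(12953839187655/25369) = 3*√36513994039068855/25369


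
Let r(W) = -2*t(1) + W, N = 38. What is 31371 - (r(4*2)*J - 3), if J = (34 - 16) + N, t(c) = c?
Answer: 31038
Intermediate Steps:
J = 56 (J = (34 - 16) + 38 = 18 + 38 = 56)
r(W) = -2 + W (r(W) = -2*1 + W = -2 + W)
31371 - (r(4*2)*J - 3) = 31371 - ((-2 + 4*2)*56 - 3) = 31371 - ((-2 + 8)*56 - 3) = 31371 - (6*56 - 3) = 31371 - (336 - 3) = 31371 - 1*333 = 31371 - 333 = 31038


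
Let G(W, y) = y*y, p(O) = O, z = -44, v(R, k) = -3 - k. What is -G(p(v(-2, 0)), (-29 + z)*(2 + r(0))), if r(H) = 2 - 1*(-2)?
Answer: -191844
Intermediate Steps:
r(H) = 4 (r(H) = 2 + 2 = 4)
G(W, y) = y**2
-G(p(v(-2, 0)), (-29 + z)*(2 + r(0))) = -((-29 - 44)*(2 + 4))**2 = -(-73*6)**2 = -1*(-438)**2 = -1*191844 = -191844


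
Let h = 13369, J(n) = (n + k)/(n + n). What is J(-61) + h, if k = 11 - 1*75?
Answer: 1631143/122 ≈ 13370.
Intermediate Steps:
k = -64 (k = 11 - 75 = -64)
J(n) = (-64 + n)/(2*n) (J(n) = (n - 64)/(n + n) = (-64 + n)/((2*n)) = (-64 + n)*(1/(2*n)) = (-64 + n)/(2*n))
J(-61) + h = (1/2)*(-64 - 61)/(-61) + 13369 = (1/2)*(-1/61)*(-125) + 13369 = 125/122 + 13369 = 1631143/122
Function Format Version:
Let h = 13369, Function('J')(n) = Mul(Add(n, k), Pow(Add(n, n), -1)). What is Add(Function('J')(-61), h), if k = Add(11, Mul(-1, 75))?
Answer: Rational(1631143, 122) ≈ 13370.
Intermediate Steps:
k = -64 (k = Add(11, -75) = -64)
Function('J')(n) = Mul(Rational(1, 2), Pow(n, -1), Add(-64, n)) (Function('J')(n) = Mul(Add(n, -64), Pow(Add(n, n), -1)) = Mul(Add(-64, n), Pow(Mul(2, n), -1)) = Mul(Add(-64, n), Mul(Rational(1, 2), Pow(n, -1))) = Mul(Rational(1, 2), Pow(n, -1), Add(-64, n)))
Add(Function('J')(-61), h) = Add(Mul(Rational(1, 2), Pow(-61, -1), Add(-64, -61)), 13369) = Add(Mul(Rational(1, 2), Rational(-1, 61), -125), 13369) = Add(Rational(125, 122), 13369) = Rational(1631143, 122)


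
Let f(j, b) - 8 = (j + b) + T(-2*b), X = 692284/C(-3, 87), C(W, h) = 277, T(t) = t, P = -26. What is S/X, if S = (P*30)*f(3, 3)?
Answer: -432120/173071 ≈ -2.4968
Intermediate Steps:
X = 692284/277 ≈ 2499.2
f(j, b) = 8 + j - b (f(j, b) = 8 + ((j + b) - 2*b) = 8 + ((b + j) - 2*b) = 8 + (j - b) = 8 + j - b)
S = -6240 (S = (-26*30)*(8 + 3 - 1*3) = -780*(8 + 3 - 3) = -780*8 = -6240)
S/X = -6240/692284/277 = -6240*277/692284 = -432120/173071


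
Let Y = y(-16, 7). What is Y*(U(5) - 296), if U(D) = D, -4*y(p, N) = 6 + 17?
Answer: 6693/4 ≈ 1673.3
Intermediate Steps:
y(p, N) = -23/4 (y(p, N) = -(6 + 17)/4 = -¼*23 = -23/4)
Y = -23/4 ≈ -5.7500
Y*(U(5) - 296) = -23*(5 - 296)/4 = -23/4*(-291) = 6693/4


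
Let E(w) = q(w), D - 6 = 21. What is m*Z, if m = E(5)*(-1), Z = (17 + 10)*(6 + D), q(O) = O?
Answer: -4455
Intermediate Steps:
D = 27 (D = 6 + 21 = 27)
E(w) = w
Z = 891 (Z = (17 + 10)*(6 + 27) = 27*33 = 891)
m = -5 (m = 5*(-1) = -5)
m*Z = -5*891 = -4455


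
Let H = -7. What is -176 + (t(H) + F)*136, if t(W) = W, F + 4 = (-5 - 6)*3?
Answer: -6160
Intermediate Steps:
F = -37 (F = -4 + (-5 - 6)*3 = -4 - 11*3 = -4 - 33 = -37)
-176 + (t(H) + F)*136 = -176 + (-7 - 37)*136 = -176 - 44*136 = -176 - 5984 = -6160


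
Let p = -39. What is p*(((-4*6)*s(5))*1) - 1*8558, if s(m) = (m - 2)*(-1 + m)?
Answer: 2674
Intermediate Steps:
s(m) = (-1 + m)*(-2 + m) (s(m) = (-2 + m)*(-1 + m) = (-1 + m)*(-2 + m))
p*(((-4*6)*s(5))*1) - 1*8558 = -39*(-4*6)*(2 + 5² - 3*5) - 1*8558 = -39*(-24*(2 + 25 - 15)) - 8558 = -39*(-24*12) - 8558 = -(-11232) - 8558 = -39*(-288) - 8558 = 11232 - 8558 = 2674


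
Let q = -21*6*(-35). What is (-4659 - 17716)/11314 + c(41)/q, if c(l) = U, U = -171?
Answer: -2794679/1385965 ≈ -2.0164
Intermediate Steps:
c(l) = -171
q = 4410 (q = -126*(-35) = 4410)
(-4659 - 17716)/11314 + c(41)/q = (-4659 - 17716)/11314 - 171/4410 = -22375*1/11314 - 171*1/4410 = -22375/11314 - 19/490 = -2794679/1385965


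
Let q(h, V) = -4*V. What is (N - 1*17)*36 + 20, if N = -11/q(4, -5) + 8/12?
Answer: -2939/5 ≈ -587.80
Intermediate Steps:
N = 7/60 (N = -11/((-4*(-5))) + 8/12 = -11/20 + 8*(1/12) = -11*1/20 + 2/3 = -11/20 + 2/3 = 7/60 ≈ 0.11667)
(N - 1*17)*36 + 20 = (7/60 - 1*17)*36 + 20 = (7/60 - 17)*36 + 20 = -1013/60*36 + 20 = -3039/5 + 20 = -2939/5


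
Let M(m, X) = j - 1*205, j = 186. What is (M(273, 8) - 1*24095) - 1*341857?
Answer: -365971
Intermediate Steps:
M(m, X) = -19 (M(m, X) = 186 - 1*205 = 186 - 205 = -19)
(M(273, 8) - 1*24095) - 1*341857 = (-19 - 1*24095) - 1*341857 = (-19 - 24095) - 341857 = -24114 - 341857 = -365971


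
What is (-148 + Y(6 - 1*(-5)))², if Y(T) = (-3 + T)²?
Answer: 7056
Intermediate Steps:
(-148 + Y(6 - 1*(-5)))² = (-148 + (-3 + (6 - 1*(-5)))²)² = (-148 + (-3 + (6 + 5))²)² = (-148 + (-3 + 11)²)² = (-148 + 8²)² = (-148 + 64)² = (-84)² = 7056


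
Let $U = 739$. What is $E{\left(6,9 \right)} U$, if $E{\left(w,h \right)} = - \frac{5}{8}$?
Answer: $- \frac{3695}{8} \approx -461.88$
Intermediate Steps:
$E{\left(w,h \right)} = - \frac{5}{8}$ ($E{\left(w,h \right)} = \left(-5\right) \frac{1}{8} = - \frac{5}{8}$)
$E{\left(6,9 \right)} U = \left(- \frac{5}{8}\right) 739 = - \frac{3695}{8}$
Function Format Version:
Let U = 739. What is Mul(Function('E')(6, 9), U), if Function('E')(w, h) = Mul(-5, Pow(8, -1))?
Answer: Rational(-3695, 8) ≈ -461.88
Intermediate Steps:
Function('E')(w, h) = Rational(-5, 8) (Function('E')(w, h) = Mul(-5, Rational(1, 8)) = Rational(-5, 8))
Mul(Function('E')(6, 9), U) = Mul(Rational(-5, 8), 739) = Rational(-3695, 8)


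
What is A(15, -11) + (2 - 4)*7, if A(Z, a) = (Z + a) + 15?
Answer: 5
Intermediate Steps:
A(Z, a) = 15 + Z + a
A(15, -11) + (2 - 4)*7 = (15 + 15 - 11) + (2 - 4)*7 = 19 - 2*7 = 19 - 14 = 5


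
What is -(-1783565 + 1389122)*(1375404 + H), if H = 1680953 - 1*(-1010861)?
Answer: 1604285669574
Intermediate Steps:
H = 2691814 (H = 1680953 + 1010861 = 2691814)
-(-1783565 + 1389122)*(1375404 + H) = -(-1783565 + 1389122)*(1375404 + 2691814) = -(-394443)*4067218 = -1*(-1604285669574) = 1604285669574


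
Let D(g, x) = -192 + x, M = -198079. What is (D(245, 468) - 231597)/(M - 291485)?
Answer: 77107/163188 ≈ 0.47250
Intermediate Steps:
(D(245, 468) - 231597)/(M - 291485) = ((-192 + 468) - 231597)/(-198079 - 291485) = (276 - 231597)/(-489564) = -231321*(-1/489564) = 77107/163188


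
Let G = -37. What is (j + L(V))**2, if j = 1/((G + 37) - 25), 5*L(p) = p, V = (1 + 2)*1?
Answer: 196/625 ≈ 0.31360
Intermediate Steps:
V = 3 (V = 3*1 = 3)
L(p) = p/5
j = -1/25 (j = 1/((-37 + 37) - 25) = 1/(0 - 25) = 1/(-25) = -1/25 ≈ -0.040000)
(j + L(V))**2 = (-1/25 + (1/5)*3)**2 = (-1/25 + 3/5)**2 = (14/25)**2 = 196/625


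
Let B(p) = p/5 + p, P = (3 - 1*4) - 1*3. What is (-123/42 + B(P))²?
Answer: 292681/4900 ≈ 59.731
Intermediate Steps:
P = -4 (P = (3 - 4) - 3 = -1 - 3 = -4)
B(p) = 6*p/5 (B(p) = p*(⅕) + p = p/5 + p = 6*p/5)
(-123/42 + B(P))² = (-123/42 + (6/5)*(-4))² = (-123*1/42 - 24/5)² = (-41/14 - 24/5)² = (-541/70)² = 292681/4900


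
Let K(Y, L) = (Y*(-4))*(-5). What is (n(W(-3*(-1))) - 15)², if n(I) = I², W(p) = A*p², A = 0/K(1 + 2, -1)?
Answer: 225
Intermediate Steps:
K(Y, L) = 20*Y (K(Y, L) = -4*Y*(-5) = 20*Y)
A = 0 (A = 0/((20*(1 + 2))) = 0/((20*3)) = 0/60 = 0*(1/60) = 0)
W(p) = 0 (W(p) = 0*p² = 0)
(n(W(-3*(-1))) - 15)² = (0² - 15)² = (0 - 15)² = (-15)² = 225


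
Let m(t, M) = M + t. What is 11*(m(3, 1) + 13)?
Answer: 187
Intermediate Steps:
11*(m(3, 1) + 13) = 11*((1 + 3) + 13) = 11*(4 + 13) = 11*17 = 187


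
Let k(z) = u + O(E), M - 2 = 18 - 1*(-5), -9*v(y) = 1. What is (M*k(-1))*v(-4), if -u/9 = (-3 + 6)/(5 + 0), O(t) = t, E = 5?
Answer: 10/9 ≈ 1.1111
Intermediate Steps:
v(y) = -1/9 (v(y) = -1/9*1 = -1/9)
M = 25 (M = 2 + (18 - 1*(-5)) = 2 + (18 + 5) = 2 + 23 = 25)
u = -27/5 (u = -9*(-3 + 6)/(5 + 0) = -27/5 ≈ -5.4000)
k(z) = -2/5 (k(z) = -27/5 + 5 = -2/5)
(M*k(-1))*v(-4) = (25*(-2/5))*(-1/9) = -10*(-1/9) = 10/9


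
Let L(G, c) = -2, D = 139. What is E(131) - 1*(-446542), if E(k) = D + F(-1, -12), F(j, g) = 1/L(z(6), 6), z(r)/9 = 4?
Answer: 893361/2 ≈ 4.4668e+5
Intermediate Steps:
z(r) = 36 (z(r) = 9*4 = 36)
F(j, g) = -½ (F(j, g) = 1/(-2) = -½)
E(k) = 277/2 (E(k) = 139 - ½ = 277/2)
E(131) - 1*(-446542) = 277/2 - 1*(-446542) = 277/2 + 446542 = 893361/2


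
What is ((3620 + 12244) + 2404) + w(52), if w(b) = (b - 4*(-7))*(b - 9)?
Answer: 21708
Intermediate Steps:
w(b) = (-9 + b)*(28 + b) (w(b) = (b + 28)*(-9 + b) = (28 + b)*(-9 + b) = (-9 + b)*(28 + b))
((3620 + 12244) + 2404) + w(52) = ((3620 + 12244) + 2404) + (-252 + 52**2 + 19*52) = (15864 + 2404) + (-252 + 2704 + 988) = 18268 + 3440 = 21708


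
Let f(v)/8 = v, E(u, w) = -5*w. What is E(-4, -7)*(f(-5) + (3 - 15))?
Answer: -1820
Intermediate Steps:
f(v) = 8*v
E(-4, -7)*(f(-5) + (3 - 15)) = (-5*(-7))*(8*(-5) + (3 - 15)) = 35*(-40 - 12) = 35*(-52) = -1820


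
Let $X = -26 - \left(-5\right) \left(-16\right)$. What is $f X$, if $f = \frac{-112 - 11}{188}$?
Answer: $\frac{6519}{94} \approx 69.351$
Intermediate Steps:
$X = -106$ ($X = -26 - 80 = -106$)
$f = - \frac{123}{188}$ ($f = \left(-112 - 11\right) \frac{1}{188} = \left(-123\right) \frac{1}{188} = - \frac{123}{188} \approx -0.65425$)
$f X = \left(- \frac{123}{188}\right) \left(-106\right) = \frac{6519}{94}$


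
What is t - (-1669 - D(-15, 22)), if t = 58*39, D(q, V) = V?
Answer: 3953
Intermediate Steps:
t = 2262
t - (-1669 - D(-15, 22)) = 2262 - (-1669 - 1*22) = 2262 - (-1669 - 22) = 2262 - 1*(-1691) = 2262 + 1691 = 3953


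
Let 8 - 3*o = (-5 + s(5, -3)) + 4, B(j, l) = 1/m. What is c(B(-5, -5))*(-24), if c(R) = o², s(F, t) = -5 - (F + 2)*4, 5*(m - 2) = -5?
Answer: -4704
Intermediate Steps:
m = 1 (m = 2 + (⅕)*(-5) = 2 - 1 = 1)
B(j, l) = 1 (B(j, l) = 1/1 = 1)
s(F, t) = -13 - 4*F (s(F, t) = -5 - (2 + F)*4 = -5 - (8 + 4*F) = -5 + (-8 - 4*F) = -13 - 4*F)
o = 14 (o = 8/3 - ((-5 + (-13 - 4*5)) + 4)/3 = 8/3 - ((-5 + (-13 - 20)) + 4)/3 = 8/3 - ((-5 - 33) + 4)/3 = 8/3 - (-38 + 4)/3 = 8/3 - ⅓*(-34) = 8/3 + 34/3 = 14)
c(R) = 196 (c(R) = 14² = 196)
c(B(-5, -5))*(-24) = 196*(-24) = -4704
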